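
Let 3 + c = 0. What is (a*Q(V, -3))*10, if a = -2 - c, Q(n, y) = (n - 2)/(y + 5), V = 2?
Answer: 0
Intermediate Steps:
c = -3 (c = -3 + 0 = -3)
Q(n, y) = (-2 + n)/(5 + y)
a = 1 (a = -2 - 1*(-3) = -2 + 3 = 1)
(a*Q(V, -3))*10 = (1*((-2 + 2)/(5 - 3)))*10 = (1*(0/2))*10 = (1*((1/2)*0))*10 = (1*0)*10 = 0*10 = 0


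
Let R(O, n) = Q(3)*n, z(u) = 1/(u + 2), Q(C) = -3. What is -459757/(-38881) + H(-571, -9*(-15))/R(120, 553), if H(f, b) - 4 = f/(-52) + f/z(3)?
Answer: 15134767279/1118062036 ≈ 13.537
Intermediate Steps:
z(u) = 1/(2 + u)
H(f, b) = 4 + 259*f/52 (H(f, b) = 4 + (f/(-52) + f/(1/(2 + 3))) = 4 + (f*(-1/52) + f/(1/5)) = 4 + (-f/52 + f/(1/5)) = 4 + (-f/52 + f*5) = 4 + (-f/52 + 5*f) = 4 + 259*f/52)
R(O, n) = -3*n
-459757/(-38881) + H(-571, -9*(-15))/R(120, 553) = -459757/(-38881) + (4 + (259/52)*(-571))/((-3*553)) = -459757*(-1/38881) + (4 - 147889/52)/(-1659) = 459757/38881 - 147681/52*(-1/1659) = 459757/38881 + 49227/28756 = 15134767279/1118062036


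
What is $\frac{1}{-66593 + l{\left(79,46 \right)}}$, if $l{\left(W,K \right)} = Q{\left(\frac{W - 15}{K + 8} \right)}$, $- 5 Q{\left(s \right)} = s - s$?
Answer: $- \frac{1}{66593} \approx -1.5017 \cdot 10^{-5}$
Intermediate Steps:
$Q{\left(s \right)} = 0$ ($Q{\left(s \right)} = - \frac{s - s}{5} = \left(- \frac{1}{5}\right) 0 = 0$)
$l{\left(W,K \right)} = 0$
$\frac{1}{-66593 + l{\left(79,46 \right)}} = \frac{1}{-66593 + 0} = \frac{1}{-66593} = - \frac{1}{66593}$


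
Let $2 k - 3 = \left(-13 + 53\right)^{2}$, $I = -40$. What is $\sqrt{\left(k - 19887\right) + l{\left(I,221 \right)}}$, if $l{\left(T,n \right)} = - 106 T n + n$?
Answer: $\frac{27 \sqrt{5038}}{2} \approx 958.21$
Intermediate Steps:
$k = \frac{1603}{2}$ ($k = \frac{3}{2} + \frac{\left(-13 + 53\right)^{2}}{2} = \frac{3}{2} + \frac{40^{2}}{2} = \frac{3}{2} + \frac{1}{2} \cdot 1600 = \frac{3}{2} + 800 = \frac{1603}{2} \approx 801.5$)
$l{\left(T,n \right)} = n - 106 T n$ ($l{\left(T,n \right)} = - 106 T n + n = n - 106 T n$)
$\sqrt{\left(k - 19887\right) + l{\left(I,221 \right)}} = \sqrt{\left(\frac{1603}{2} - 19887\right) + 221 \left(1 - -4240\right)} = \sqrt{- \frac{38171}{2} + 221 \left(1 + 4240\right)} = \sqrt{- \frac{38171}{2} + 221 \cdot 4241} = \sqrt{- \frac{38171}{2} + 937261} = \sqrt{\frac{1836351}{2}} = \frac{27 \sqrt{5038}}{2}$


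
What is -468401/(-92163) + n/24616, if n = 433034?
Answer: 25719935779/1134342204 ≈ 22.674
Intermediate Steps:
-468401/(-92163) + n/24616 = -468401/(-92163) + 433034/24616 = -468401*(-1/92163) + 433034*(1/24616) = 468401/92163 + 216517/12308 = 25719935779/1134342204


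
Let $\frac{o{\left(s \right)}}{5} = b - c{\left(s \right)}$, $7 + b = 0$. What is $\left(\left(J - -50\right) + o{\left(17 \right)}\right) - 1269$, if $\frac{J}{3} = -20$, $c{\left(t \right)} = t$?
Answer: $-1399$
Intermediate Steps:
$b = -7$ ($b = -7 + 0 = -7$)
$J = -60$ ($J = 3 \left(-20\right) = -60$)
$o{\left(s \right)} = -35 - 5 s$ ($o{\left(s \right)} = 5 \left(-7 - s\right) = -35 - 5 s$)
$\left(\left(J - -50\right) + o{\left(17 \right)}\right) - 1269 = \left(\left(-60 - -50\right) - 120\right) - 1269 = \left(\left(-60 + 50\right) - 120\right) - 1269 = \left(-10 - 120\right) - 1269 = -130 - 1269 = -1399$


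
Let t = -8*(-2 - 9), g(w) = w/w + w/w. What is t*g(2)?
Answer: 176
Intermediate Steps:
g(w) = 2 (g(w) = 1 + 1 = 2)
t = 88 (t = -8*(-11) = 88)
t*g(2) = 88*2 = 176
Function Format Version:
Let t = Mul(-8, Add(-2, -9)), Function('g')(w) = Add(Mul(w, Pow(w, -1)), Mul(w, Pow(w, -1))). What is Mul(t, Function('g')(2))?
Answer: 176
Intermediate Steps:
Function('g')(w) = 2 (Function('g')(w) = Add(1, 1) = 2)
t = 88 (t = Mul(-8, -11) = 88)
Mul(t, Function('g')(2)) = Mul(88, 2) = 176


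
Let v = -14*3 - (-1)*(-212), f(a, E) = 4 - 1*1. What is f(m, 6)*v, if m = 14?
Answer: -762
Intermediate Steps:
f(a, E) = 3 (f(a, E) = 4 - 1 = 3)
v = -254 (v = -42 - 1*212 = -42 - 212 = -254)
f(m, 6)*v = 3*(-254) = -762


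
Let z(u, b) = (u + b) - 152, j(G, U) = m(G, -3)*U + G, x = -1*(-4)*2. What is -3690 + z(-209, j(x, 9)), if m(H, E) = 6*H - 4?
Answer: -3647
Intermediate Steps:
m(H, E) = -4 + 6*H
x = 8 (x = 4*2 = 8)
j(G, U) = G + U*(-4 + 6*G) (j(G, U) = (-4 + 6*G)*U + G = U*(-4 + 6*G) + G = G + U*(-4 + 6*G))
z(u, b) = -152 + b + u (z(u, b) = (b + u) - 152 = -152 + b + u)
-3690 + z(-209, j(x, 9)) = -3690 + (-152 + (8 + 2*9*(-2 + 3*8)) - 209) = -3690 + (-152 + (8 + 2*9*(-2 + 24)) - 209) = -3690 + (-152 + (8 + 2*9*22) - 209) = -3690 + (-152 + (8 + 396) - 209) = -3690 + (-152 + 404 - 209) = -3690 + 43 = -3647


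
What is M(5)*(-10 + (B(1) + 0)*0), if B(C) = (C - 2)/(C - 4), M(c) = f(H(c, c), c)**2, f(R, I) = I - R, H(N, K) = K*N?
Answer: -4000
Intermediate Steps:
M(c) = (c - c**2)**2 (M(c) = (c - c*c)**2 = (c - c**2)**2)
B(C) = (-2 + C)/(-4 + C)
M(5)*(-10 + (B(1) + 0)*0) = (5**2*(1 - 1*5)**2)*(-10 + ((-2 + 1)/(-4 + 1) + 0)*0) = (25*(1 - 5)**2)*(-10 + (-1/(-3) + 0)*0) = (25*(-4)**2)*(-10 + (-1/3*(-1) + 0)*0) = (25*16)*(-10 + (1/3 + 0)*0) = 400*(-10 + (1/3)*0) = 400*(-10 + 0) = 400*(-10) = -4000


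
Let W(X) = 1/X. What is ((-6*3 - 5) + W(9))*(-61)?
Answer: 12566/9 ≈ 1396.2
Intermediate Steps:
((-6*3 - 5) + W(9))*(-61) = ((-6*3 - 5) + 1/9)*(-61) = ((-18 - 5) + ⅑)*(-61) = (-23 + ⅑)*(-61) = -206/9*(-61) = 12566/9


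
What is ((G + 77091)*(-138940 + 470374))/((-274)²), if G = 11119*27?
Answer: 31262843484/18769 ≈ 1.6657e+6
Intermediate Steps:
G = 300213
((G + 77091)*(-138940 + 470374))/((-274)²) = ((300213 + 77091)*(-138940 + 470374))/((-274)²) = (377304*331434)/75076 = 125051373936*(1/75076) = 31262843484/18769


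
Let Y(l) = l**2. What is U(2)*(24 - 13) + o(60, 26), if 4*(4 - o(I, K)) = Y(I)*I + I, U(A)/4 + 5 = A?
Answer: -54143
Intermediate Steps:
U(A) = -20 + 4*A
o(I, K) = 4 - I/4 - I**3/4 (o(I, K) = 4 - (I**2*I + I)/4 = 4 - (I**3 + I)/4 = 4 - (I + I**3)/4 = 4 + (-I/4 - I**3/4) = 4 - I/4 - I**3/4)
U(2)*(24 - 13) + o(60, 26) = (-20 + 4*2)*(24 - 13) + (4 - 1/4*60 - 1/4*60**3) = (-20 + 8)*11 + (4 - 15 - 1/4*216000) = -12*11 + (4 - 15 - 54000) = -132 - 54011 = -54143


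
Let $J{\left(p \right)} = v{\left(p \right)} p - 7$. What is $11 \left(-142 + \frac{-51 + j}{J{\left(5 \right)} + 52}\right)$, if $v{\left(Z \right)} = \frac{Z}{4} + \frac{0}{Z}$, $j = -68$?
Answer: $- \frac{325446}{205} \approx -1587.5$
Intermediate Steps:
$v{\left(Z \right)} = \frac{Z}{4}$ ($v{\left(Z \right)} = Z \frac{1}{4} + 0 = \frac{Z}{4} + 0 = \frac{Z}{4}$)
$J{\left(p \right)} = -7 + \frac{p^{2}}{4}$ ($J{\left(p \right)} = \frac{p}{4} p - 7 = \frac{p^{2}}{4} - 7 = -7 + \frac{p^{2}}{4}$)
$11 \left(-142 + \frac{-51 + j}{J{\left(5 \right)} + 52}\right) = 11 \left(-142 + \frac{-51 - 68}{\left(-7 + \frac{5^{2}}{4}\right) + 52}\right) = 11 \left(-142 - \frac{119}{\left(-7 + \frac{1}{4} \cdot 25\right) + 52}\right) = 11 \left(-142 - \frac{119}{\left(-7 + \frac{25}{4}\right) + 52}\right) = 11 \left(-142 - \frac{119}{- \frac{3}{4} + 52}\right) = 11 \left(-142 - \frac{119}{\frac{205}{4}}\right) = 11 \left(-142 - \frac{476}{205}\right) = 11 \left(- \frac{29586}{205}\right) = - \frac{325446}{205}$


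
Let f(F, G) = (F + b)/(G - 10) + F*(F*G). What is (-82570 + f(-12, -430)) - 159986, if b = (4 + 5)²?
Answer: -133969509/440 ≈ -3.0448e+5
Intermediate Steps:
b = 81 (b = 9² = 81)
f(F, G) = G*F² + (81 + F)/(-10 + G) (f(F, G) = (F + 81)/(G - 10) + F*(F*G) = (81 + F)/(-10 + G) + G*F² = G*F² + (81 + F)/(-10 + G))
(-82570 + f(-12, -430)) - 159986 = (-82570 + (81 - 12 + (-12)²*(-430)² - 10*(-430)*(-12)²)/(-10 - 430)) - 159986 = (-82570 + (81 - 12 + 144*184900 - 10*(-430)*144)/(-440)) - 159986 = (-82570 - (81 - 12 + 26625600 + 619200)/440) - 159986 = (-82570 - 1/440*27244869) - 159986 = (-82570 - 27244869/440) - 159986 = -63575669/440 - 159986 = -133969509/440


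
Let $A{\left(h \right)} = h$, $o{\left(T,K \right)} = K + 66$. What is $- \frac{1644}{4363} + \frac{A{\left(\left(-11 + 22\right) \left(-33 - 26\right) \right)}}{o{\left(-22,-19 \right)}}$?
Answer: $- \frac{2908855}{205061} \approx -14.185$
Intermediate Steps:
$o{\left(T,K \right)} = 66 + K$
$- \frac{1644}{4363} + \frac{A{\left(\left(-11 + 22\right) \left(-33 - 26\right) \right)}}{o{\left(-22,-19 \right)}} = - \frac{1644}{4363} + \frac{\left(-11 + 22\right) \left(-33 - 26\right)}{66 - 19} = \left(-1644\right) \frac{1}{4363} + \frac{11 \left(-59\right)}{47} = - \frac{1644}{4363} - \frac{649}{47} = - \frac{2908855}{205061}$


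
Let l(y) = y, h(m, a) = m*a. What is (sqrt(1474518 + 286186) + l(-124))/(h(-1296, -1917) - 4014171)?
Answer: 124/1529739 - 8*sqrt(27511)/1529739 ≈ -0.00078635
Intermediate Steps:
h(m, a) = a*m
(sqrt(1474518 + 286186) + l(-124))/(h(-1296, -1917) - 4014171) = (sqrt(1474518 + 286186) - 124)/(-1917*(-1296) - 4014171) = (sqrt(1760704) - 124)/(2484432 - 4014171) = (8*sqrt(27511) - 124)/(-1529739) = (-124 + 8*sqrt(27511))*(-1/1529739) = 124/1529739 - 8*sqrt(27511)/1529739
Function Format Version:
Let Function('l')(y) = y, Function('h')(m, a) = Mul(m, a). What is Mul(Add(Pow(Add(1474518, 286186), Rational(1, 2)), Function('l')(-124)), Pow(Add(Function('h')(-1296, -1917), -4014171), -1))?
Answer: Add(Rational(124, 1529739), Mul(Rational(-8, 1529739), Pow(27511, Rational(1, 2)))) ≈ -0.00078635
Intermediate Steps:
Function('h')(m, a) = Mul(a, m)
Mul(Add(Pow(Add(1474518, 286186), Rational(1, 2)), Function('l')(-124)), Pow(Add(Function('h')(-1296, -1917), -4014171), -1)) = Mul(Add(Pow(Add(1474518, 286186), Rational(1, 2)), -124), Pow(Add(Mul(-1917, -1296), -4014171), -1)) = Mul(Add(Pow(1760704, Rational(1, 2)), -124), Pow(Add(2484432, -4014171), -1)) = Mul(Add(Mul(8, Pow(27511, Rational(1, 2))), -124), Pow(-1529739, -1)) = Mul(Add(-124, Mul(8, Pow(27511, Rational(1, 2)))), Rational(-1, 1529739)) = Add(Rational(124, 1529739), Mul(Rational(-8, 1529739), Pow(27511, Rational(1, 2))))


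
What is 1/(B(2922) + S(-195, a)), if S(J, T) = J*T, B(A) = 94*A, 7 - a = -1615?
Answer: -1/41622 ≈ -2.4026e-5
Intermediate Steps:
a = 1622 (a = 7 - 1*(-1615) = 7 + 1615 = 1622)
1/(B(2922) + S(-195, a)) = 1/(94*2922 - 195*1622) = 1/(274668 - 316290) = 1/(-41622) = -1/41622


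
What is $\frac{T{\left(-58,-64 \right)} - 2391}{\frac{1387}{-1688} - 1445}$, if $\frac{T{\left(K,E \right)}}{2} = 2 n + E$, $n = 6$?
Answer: $\frac{4211560}{2440547} \approx 1.7257$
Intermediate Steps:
$T{\left(K,E \right)} = 24 + 2 E$ ($T{\left(K,E \right)} = 2 \left(2 \cdot 6 + E\right) = 2 \left(12 + E\right) = 24 + 2 E$)
$\frac{T{\left(-58,-64 \right)} - 2391}{\frac{1387}{-1688} - 1445} = \frac{\left(24 + 2 \left(-64\right)\right) - 2391}{\frac{1387}{-1688} - 1445} = \frac{\left(24 - 128\right) - 2391}{1387 \left(- \frac{1}{1688}\right) - 1445} = \frac{-104 - 2391}{- \frac{1387}{1688} - 1445} = - \frac{2495}{- \frac{2440547}{1688}} = \left(-2495\right) \left(- \frac{1688}{2440547}\right) = \frac{4211560}{2440547}$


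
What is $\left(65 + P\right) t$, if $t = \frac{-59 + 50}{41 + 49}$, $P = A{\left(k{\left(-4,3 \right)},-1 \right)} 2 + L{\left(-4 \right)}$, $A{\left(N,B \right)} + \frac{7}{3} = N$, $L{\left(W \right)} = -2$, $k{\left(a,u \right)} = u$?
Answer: $- \frac{193}{30} \approx -6.4333$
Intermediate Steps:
$A{\left(N,B \right)} = - \frac{7}{3} + N$
$P = - \frac{2}{3}$ ($P = \left(- \frac{7}{3} + 3\right) 2 - 2 = \frac{2}{3} \cdot 2 - 2 = \frac{4}{3} - 2 = - \frac{2}{3} \approx -0.66667$)
$t = - \frac{1}{10}$ ($t = - \frac{9}{90} = \left(-9\right) \frac{1}{90} = - \frac{1}{10} \approx -0.1$)
$\left(65 + P\right) t = \left(65 - \frac{2}{3}\right) \left(- \frac{1}{10}\right) = \frac{193}{3} \left(- \frac{1}{10}\right) = - \frac{193}{30}$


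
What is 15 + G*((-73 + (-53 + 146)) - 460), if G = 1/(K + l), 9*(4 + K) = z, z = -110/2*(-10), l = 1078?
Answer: 18660/1277 ≈ 14.612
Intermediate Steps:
z = 550 (z = -110/2*(-10) = -11*5*(-10) = -55*(-10) = 550)
K = 514/9 (K = -4 + (1/9)*550 = -4 + 550/9 = 514/9 ≈ 57.111)
G = 9/10216 (G = 1/(514/9 + 1078) = 1/(10216/9) = 9/10216 ≈ 0.00088097)
15 + G*((-73 + (-53 + 146)) - 460) = 15 + 9*((-73 + (-53 + 146)) - 460)/10216 = 15 + 9*((-73 + 93) - 460)/10216 = 15 + 9*(20 - 460)/10216 = 15 + (9/10216)*(-440) = 15 - 495/1277 = 18660/1277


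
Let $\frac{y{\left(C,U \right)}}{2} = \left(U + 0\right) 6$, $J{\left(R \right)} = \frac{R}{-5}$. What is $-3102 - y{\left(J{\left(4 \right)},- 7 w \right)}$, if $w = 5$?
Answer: $-2682$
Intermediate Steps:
$J{\left(R \right)} = - \frac{R}{5}$ ($J{\left(R \right)} = R \left(- \frac{1}{5}\right) = - \frac{R}{5}$)
$y{\left(C,U \right)} = 12 U$ ($y{\left(C,U \right)} = 2 \left(U + 0\right) 6 = 2 U 6 = 2 \cdot 6 U = 12 U$)
$-3102 - y{\left(J{\left(4 \right)},- 7 w \right)} = -3102 - 12 \left(\left(-7\right) 5\right) = -3102 - 12 \left(-35\right) = -3102 - -420 = -3102 + 420 = -2682$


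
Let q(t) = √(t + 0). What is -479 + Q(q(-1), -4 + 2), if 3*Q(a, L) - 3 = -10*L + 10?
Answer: -468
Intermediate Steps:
q(t) = √t
Q(a, L) = 13/3 - 10*L/3 (Q(a, L) = 1 + (-10*L + 10)/3 = 1 + (10 - 10*L)/3 = 1 + (10/3 - 10*L/3) = 13/3 - 10*L/3)
-479 + Q(q(-1), -4 + 2) = -479 + (13/3 - 10*(-4 + 2)/3) = -479 + (13/3 - 10/3*(-2)) = -479 + (13/3 + 20/3) = -479 + 11 = -468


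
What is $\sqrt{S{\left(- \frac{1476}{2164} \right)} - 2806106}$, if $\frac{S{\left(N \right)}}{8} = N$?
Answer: $\frac{i \sqrt{821295507218}}{541} \approx 1675.1 i$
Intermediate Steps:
$S{\left(N \right)} = 8 N$
$\sqrt{S{\left(- \frac{1476}{2164} \right)} - 2806106} = \sqrt{8 \left(- \frac{1476}{2164}\right) - 2806106} = \sqrt{8 \left(\left(-1476\right) \frac{1}{2164}\right) - 2806106} = \sqrt{8 \left(- \frac{369}{541}\right) - 2806106} = \sqrt{- \frac{2952}{541} - 2806106} = \sqrt{- \frac{1518106298}{541}} = \frac{i \sqrt{821295507218}}{541}$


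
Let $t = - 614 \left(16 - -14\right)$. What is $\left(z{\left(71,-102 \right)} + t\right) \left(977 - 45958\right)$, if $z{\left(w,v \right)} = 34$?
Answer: $827020666$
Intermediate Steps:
$t = -18420$ ($t = - 614 \left(16 + 14\right) = \left(-614\right) 30 = -18420$)
$\left(z{\left(71,-102 \right)} + t\right) \left(977 - 45958\right) = \left(34 - 18420\right) \left(977 - 45958\right) = \left(-18386\right) \left(-44981\right) = 827020666$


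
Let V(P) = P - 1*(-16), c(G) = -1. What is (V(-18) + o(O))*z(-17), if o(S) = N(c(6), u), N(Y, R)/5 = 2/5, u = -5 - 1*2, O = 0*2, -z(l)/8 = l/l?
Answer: 0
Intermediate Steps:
V(P) = 16 + P (V(P) = P + 16 = 16 + P)
z(l) = -8 (z(l) = -8*l/l = -8*1 = -8)
O = 0
u = -7 (u = -5 - 2 = -7)
N(Y, R) = 2 (N(Y, R) = 5*(2/5) = 5*(2*(⅕)) = 5*(⅖) = 2)
o(S) = 2
(V(-18) + o(O))*z(-17) = ((16 - 18) + 2)*(-8) = (-2 + 2)*(-8) = 0*(-8) = 0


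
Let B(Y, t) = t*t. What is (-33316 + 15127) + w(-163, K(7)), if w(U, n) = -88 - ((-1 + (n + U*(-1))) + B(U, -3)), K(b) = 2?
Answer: -18450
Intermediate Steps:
B(Y, t) = t²
w(U, n) = -96 + U - n (w(U, n) = -88 - ((-1 + (n + U*(-1))) + (-3)²) = -88 - ((-1 + (n - U)) + 9) = -88 - ((-1 + n - U) + 9) = -88 - (8 + n - U) = -88 + (-8 + U - n) = -96 + U - n)
(-33316 + 15127) + w(-163, K(7)) = (-33316 + 15127) + (-96 - 163 - 1*2) = -18189 + (-96 - 163 - 2) = -18189 - 261 = -18450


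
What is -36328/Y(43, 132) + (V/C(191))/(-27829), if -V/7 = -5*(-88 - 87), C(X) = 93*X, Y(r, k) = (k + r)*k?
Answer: -1496479382113/951578564475 ≈ -1.5726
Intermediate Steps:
Y(r, k) = k*(k + r)
V = -6125 (V = -(-35)*(-88 - 87) = -(-35)*(-175) = -7*875 = -6125)
-36328/Y(43, 132) + (V/C(191))/(-27829) = -36328*1/(132*(132 + 43)) - 6125/(93*191)/(-27829) = -36328/(132*175) - 6125/17763*(-1/27829) = -36328/23100 - 6125*1/17763*(-1/27829) = -36328*1/23100 - 6125/17763*(-1/27829) = -9082/5775 + 6125/494326527 = -1496479382113/951578564475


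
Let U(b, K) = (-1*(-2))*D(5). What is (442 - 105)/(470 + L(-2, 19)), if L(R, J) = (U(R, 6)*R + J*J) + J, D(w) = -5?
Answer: 337/870 ≈ 0.38736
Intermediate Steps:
U(b, K) = -10 (U(b, K) = -1*(-2)*(-5) = 2*(-5) = -10)
L(R, J) = J + J² - 10*R (L(R, J) = (-10*R + J*J) + J = (-10*R + J²) + J = (J² - 10*R) + J = J + J² - 10*R)
(442 - 105)/(470 + L(-2, 19)) = (442 - 105)/(470 + (19 + 19² - 10*(-2))) = 337/(470 + (19 + 361 + 20)) = 337/(470 + 400) = 337/870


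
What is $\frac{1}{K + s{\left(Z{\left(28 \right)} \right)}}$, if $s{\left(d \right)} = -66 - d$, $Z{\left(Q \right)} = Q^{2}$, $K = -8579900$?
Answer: $- \frac{1}{8580750} \approx -1.1654 \cdot 10^{-7}$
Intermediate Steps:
$\frac{1}{K + s{\left(Z{\left(28 \right)} \right)}} = \frac{1}{-8579900 - 850} = \frac{1}{-8580750} = - \frac{1}{8580750}$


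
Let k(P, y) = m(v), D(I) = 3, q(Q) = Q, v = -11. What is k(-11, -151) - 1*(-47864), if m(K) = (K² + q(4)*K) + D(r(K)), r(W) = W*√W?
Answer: 47944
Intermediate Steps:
r(W) = W^(3/2)
m(K) = 3 + K² + 4*K (m(K) = (K² + 4*K) + 3 = 3 + K² + 4*K)
k(P, y) = 80 (k(P, y) = 3 + (-11)² + 4*(-11) = 3 + 121 - 44 = 80)
k(-11, -151) - 1*(-47864) = 80 - 1*(-47864) = 80 + 47864 = 47944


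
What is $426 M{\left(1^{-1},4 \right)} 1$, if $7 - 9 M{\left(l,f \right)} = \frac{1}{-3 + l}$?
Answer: $355$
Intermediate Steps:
$M{\left(l,f \right)} = \frac{7}{9} - \frac{1}{9 \left(-3 + l\right)}$
$426 M{\left(1^{-1},4 \right)} 1 = 426 \frac{-22 + \frac{7}{1}}{9 \left(-3 + 1^{-1}\right)} 1 = 426 \frac{-22 + 7 \cdot 1}{9 \left(-3 + 1\right)} 1 = 426 \frac{-22 + 7}{9 \left(-2\right)} 1 = 426 \cdot \frac{1}{9} \left(- \frac{1}{2}\right) \left(-15\right) 1 = 426 \cdot \frac{5}{6} \cdot 1 = 426 \cdot \frac{5}{6} = 355$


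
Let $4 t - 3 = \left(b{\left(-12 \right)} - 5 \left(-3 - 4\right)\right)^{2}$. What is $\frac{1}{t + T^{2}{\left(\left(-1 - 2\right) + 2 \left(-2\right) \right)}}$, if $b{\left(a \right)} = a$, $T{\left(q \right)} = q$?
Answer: $\frac{1}{182} \approx 0.0054945$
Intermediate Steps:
$t = 133$ ($t = \frac{3}{4} + \frac{\left(-12 - 5 \left(-3 - 4\right)\right)^{2}}{4} = \frac{3}{4} + \frac{\left(-12 - -35\right)^{2}}{4} = \frac{3}{4} + \frac{\left(-12 + 35\right)^{2}}{4} = \frac{3}{4} + \frac{23^{2}}{4} = \frac{3}{4} + \frac{1}{4} \cdot 529 = \frac{3}{4} + \frac{529}{4} = 133$)
$\frac{1}{t + T^{2}{\left(\left(-1 - 2\right) + 2 \left(-2\right) \right)}} = \frac{1}{133 + \left(\left(-1 - 2\right) + 2 \left(-2\right)\right)^{2}} = \frac{1}{133 + \left(-3 - 4\right)^{2}} = \frac{1}{133 + \left(-7\right)^{2}} = \frac{1}{133 + 49} = \frac{1}{182}$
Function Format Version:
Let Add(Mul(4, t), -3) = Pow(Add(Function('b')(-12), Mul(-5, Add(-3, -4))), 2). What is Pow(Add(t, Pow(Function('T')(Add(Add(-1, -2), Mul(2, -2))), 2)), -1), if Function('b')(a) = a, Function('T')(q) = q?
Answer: Rational(1, 182) ≈ 0.0054945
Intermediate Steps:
t = 133 (t = Add(Rational(3, 4), Mul(Rational(1, 4), Pow(Add(-12, Mul(-5, Add(-3, -4))), 2))) = Add(Rational(3, 4), Mul(Rational(1, 4), Pow(Add(-12, Mul(-5, -7)), 2))) = Add(Rational(3, 4), Mul(Rational(1, 4), Pow(Add(-12, 35), 2))) = Add(Rational(3, 4), Mul(Rational(1, 4), Pow(23, 2))) = Add(Rational(3, 4), Mul(Rational(1, 4), 529)) = Add(Rational(3, 4), Rational(529, 4)) = 133)
Pow(Add(t, Pow(Function('T')(Add(Add(-1, -2), Mul(2, -2))), 2)), -1) = Pow(Add(133, Pow(Add(Add(-1, -2), Mul(2, -2)), 2)), -1) = Pow(Add(133, Pow(Add(-3, -4), 2)), -1) = Pow(Add(133, Pow(-7, 2)), -1) = Pow(Add(133, 49), -1) = Pow(182, -1) = Rational(1, 182)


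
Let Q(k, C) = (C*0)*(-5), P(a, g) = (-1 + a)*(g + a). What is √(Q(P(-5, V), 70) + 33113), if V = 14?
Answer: √33113 ≈ 181.97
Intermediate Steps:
P(a, g) = (-1 + a)*(a + g)
Q(k, C) = 0 (Q(k, C) = 0*(-5) = 0)
√(Q(P(-5, V), 70) + 33113) = √(0 + 33113) = √33113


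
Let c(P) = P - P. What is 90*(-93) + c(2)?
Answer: -8370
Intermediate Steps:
c(P) = 0
90*(-93) + c(2) = 90*(-93) + 0 = -8370 + 0 = -8370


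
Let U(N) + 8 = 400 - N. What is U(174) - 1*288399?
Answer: -288181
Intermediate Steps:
U(N) = 392 - N (U(N) = -8 + (400 - N) = 392 - N)
U(174) - 1*288399 = (392 - 1*174) - 1*288399 = (392 - 174) - 288399 = 218 - 288399 = -288181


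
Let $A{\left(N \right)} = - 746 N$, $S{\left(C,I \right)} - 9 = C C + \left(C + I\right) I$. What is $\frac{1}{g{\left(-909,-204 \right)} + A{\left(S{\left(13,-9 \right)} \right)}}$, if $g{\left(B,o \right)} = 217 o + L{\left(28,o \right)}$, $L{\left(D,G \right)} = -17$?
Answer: $- \frac{1}{150217} \approx -6.657 \cdot 10^{-6}$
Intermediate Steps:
$S{\left(C,I \right)} = 9 + C^{2} + I \left(C + I\right)$ ($S{\left(C,I \right)} = 9 + \left(C C + \left(C + I\right) I\right) = 9 + \left(C^{2} + I \left(C + I\right)\right) = 9 + C^{2} + I \left(C + I\right)$)
$g{\left(B,o \right)} = -17 + 217 o$ ($g{\left(B,o \right)} = 217 o - 17 = -17 + 217 o$)
$\frac{1}{g{\left(-909,-204 \right)} + A{\left(S{\left(13,-9 \right)} \right)}} = \frac{1}{\left(-17 + 217 \left(-204\right)\right) - 746 \left(9 + 13^{2} + \left(-9\right)^{2} + 13 \left(-9\right)\right)} = \frac{1}{\left(-17 - 44268\right) - 746 \left(9 + 169 + 81 - 117\right)} = \frac{1}{-44285 - 105932} = \frac{1}{-150217} = - \frac{1}{150217}$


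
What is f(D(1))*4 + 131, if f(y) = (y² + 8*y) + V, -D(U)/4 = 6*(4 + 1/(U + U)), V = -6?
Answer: 43307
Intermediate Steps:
D(U) = -96 - 12/U (D(U) = -24*(4 + 1/(U + U)) = -24*(4 + 1/(2*U)) = -4*(24 + 3/U) = -96 - 12/U)
f(y) = -6 + y² + 8*y (f(y) = (y² + 8*y) - 6 = -6 + y² + 8*y)
f(D(1))*4 + 131 = (-6 + (-96 - 12/1)² + 8*(-96 - 12/1))*4 + 131 = (-6 + (-96 - 12*1)² + 8*(-96 - 12*1))*4 + 131 = (-6 + (-96 - 12)² + 8*(-96 - 12))*4 + 131 = (-6 + (-108)² + 8*(-108))*4 + 131 = (-6 + 11664 - 864)*4 + 131 = 10794*4 + 131 = 43176 + 131 = 43307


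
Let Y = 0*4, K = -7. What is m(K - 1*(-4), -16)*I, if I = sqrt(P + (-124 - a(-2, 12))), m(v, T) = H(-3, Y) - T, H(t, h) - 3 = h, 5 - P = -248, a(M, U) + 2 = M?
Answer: 19*sqrt(133) ≈ 219.12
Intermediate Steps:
a(M, U) = -2 + M
Y = 0
P = 253 (P = 5 - 1*(-248) = 5 + 248 = 253)
H(t, h) = 3 + h
m(v, T) = 3 - T (m(v, T) = (3 + 0) - T = 3 - T)
I = sqrt(133) (I = sqrt(253 + (-124 - (-2 - 2))) = sqrt(253 + (-124 - 1*(-4))) = sqrt(253 + (-124 + 4)) = sqrt(253 - 120) = sqrt(133) ≈ 11.533)
m(K - 1*(-4), -16)*I = (3 - 1*(-16))*sqrt(133) = (3 + 16)*sqrt(133) = 19*sqrt(133)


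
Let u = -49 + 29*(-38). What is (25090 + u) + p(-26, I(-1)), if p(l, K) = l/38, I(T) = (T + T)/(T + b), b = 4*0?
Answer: 454828/19 ≈ 23938.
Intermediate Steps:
b = 0
I(T) = 2 (I(T) = (T + T)/(T + 0) = (2*T)/T = 2)
u = -1151 (u = -49 - 1102 = -1151)
p(l, K) = l/38 (p(l, K) = l*(1/38) = l/38)
(25090 + u) + p(-26, I(-1)) = (25090 - 1151) + (1/38)*(-26) = 23939 - 13/19 = 454828/19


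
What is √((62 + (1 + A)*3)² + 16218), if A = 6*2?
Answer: √26419 ≈ 162.54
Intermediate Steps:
A = 12
√((62 + (1 + A)*3)² + 16218) = √((62 + (1 + 12)*3)² + 16218) = √((62 + 13*3)² + 16218) = √((62 + 39)² + 16218) = √(101² + 16218) = √(10201 + 16218) = √26419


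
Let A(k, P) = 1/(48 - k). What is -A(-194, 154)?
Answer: -1/242 ≈ -0.0041322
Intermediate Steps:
-A(-194, 154) = -(-1)/(-48 - 194) = -(-1)/(-242) = -(-1)*(-1)/242 = -1*1/242 = -1/242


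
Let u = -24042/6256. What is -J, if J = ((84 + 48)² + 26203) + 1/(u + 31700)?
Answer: -4325424178161/99145579 ≈ -43627.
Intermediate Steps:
u = -12021/3128 (u = -24042*1/6256 = -12021/3128 ≈ -3.8430)
J = 4325424178161/99145579 (J = ((84 + 48)² + 26203) + 1/(-12021/3128 + 31700) = (132² + 26203) + 1/(99145579/3128) = (17424 + 26203) + 3128/99145579 = 43627 + 3128/99145579 = 4325424178161/99145579 ≈ 43627.)
-J = -1*4325424178161/99145579 = -4325424178161/99145579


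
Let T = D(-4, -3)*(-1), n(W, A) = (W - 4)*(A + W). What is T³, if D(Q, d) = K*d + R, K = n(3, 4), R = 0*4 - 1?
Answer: -8000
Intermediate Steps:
n(W, A) = (-4 + W)*(A + W)
R = -1 (R = 0 - 1 = -1)
K = -7 (K = 3² - 4*4 - 4*3 + 4*3 = 9 - 16 - 12 + 12 = -7)
D(Q, d) = -1 - 7*d (D(Q, d) = -7*d - 1 = -1 - 7*d)
T = -20 (T = (-1 - 7*(-3))*(-1) = (-1 + 21)*(-1) = 20*(-1) = -20)
T³ = (-20)³ = -8000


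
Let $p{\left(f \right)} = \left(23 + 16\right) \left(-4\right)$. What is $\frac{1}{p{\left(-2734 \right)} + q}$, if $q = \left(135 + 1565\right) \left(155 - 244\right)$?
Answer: $- \frac{1}{151456} \approx -6.6026 \cdot 10^{-6}$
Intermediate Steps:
$q = -151300$ ($q = 1700 \left(-89\right) = -151300$)
$p{\left(f \right)} = -156$ ($p{\left(f \right)} = 39 \left(-4\right) = -156$)
$\frac{1}{p{\left(-2734 \right)} + q} = \frac{1}{-156 - 151300} = \frac{1}{-151456} = - \frac{1}{151456}$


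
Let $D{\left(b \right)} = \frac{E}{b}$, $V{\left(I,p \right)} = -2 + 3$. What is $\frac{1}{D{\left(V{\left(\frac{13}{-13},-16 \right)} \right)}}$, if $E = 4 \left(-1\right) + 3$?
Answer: $-1$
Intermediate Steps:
$E = -1$ ($E = -4 + 3 = -1$)
$V{\left(I,p \right)} = 1$
$D{\left(b \right)} = - \frac{1}{b}$
$\frac{1}{D{\left(V{\left(\frac{13}{-13},-16 \right)} \right)}} = \frac{1}{\left(-1\right) 1^{-1}} = \frac{1}{\left(-1\right) 1} = \frac{1}{-1} = -1$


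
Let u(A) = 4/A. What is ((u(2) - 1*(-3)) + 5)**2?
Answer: 100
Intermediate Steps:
((u(2) - 1*(-3)) + 5)**2 = ((4/2 - 1*(-3)) + 5)**2 = ((4*(1/2) + 3) + 5)**2 = ((2 + 3) + 5)**2 = (5 + 5)**2 = 10**2 = 100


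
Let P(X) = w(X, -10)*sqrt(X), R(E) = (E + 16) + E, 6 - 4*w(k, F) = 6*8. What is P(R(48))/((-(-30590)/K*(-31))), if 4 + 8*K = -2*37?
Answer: -117*sqrt(7)/270940 ≈ -0.0011425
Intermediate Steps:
K = -39/4 (K = -1/2 + (-2*37)/8 = -1/2 + (1/8)*(-74) = -1/2 - 37/4 = -39/4 ≈ -9.7500)
w(k, F) = -21/2 (w(k, F) = 3/2 - 3*8/2 = 3/2 - 1/4*48 = 3/2 - 12 = -21/2)
R(E) = 16 + 2*E (R(E) = (16 + E) + E = 16 + 2*E)
P(X) = -21*sqrt(X)/2
P(R(48))/((-(-30590)/K*(-31))) = (-21*sqrt(16 + 2*48)/2)/((-(-30590)/(-39/4)*(-31))) = (-21*sqrt(16 + 96)/2)/((-(-30590)*(-4)/39*(-31))) = (-42*sqrt(7))/((-161*760/39*(-31))) = (-42*sqrt(7))/((-122360/39*(-31))) = (-42*sqrt(7))/(3793160/39) = -42*sqrt(7)*(39/3793160) = -117*sqrt(7)/270940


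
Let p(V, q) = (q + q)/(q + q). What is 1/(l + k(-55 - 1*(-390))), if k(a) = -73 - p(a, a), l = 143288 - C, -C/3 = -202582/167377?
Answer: 167377/23970121932 ≈ 6.9827e-6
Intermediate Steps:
C = 607746/167377 (C = -(-607746)/167377 = -3*(-202582/167377) = 607746/167377 ≈ 3.6310)
p(V, q) = 1 (p(V, q) = (2*q)/((2*q)) = (2*q)*(1/(2*q)) = 1)
l = 23982507830/167377 (l = 143288 - 1*607746/167377 = 143288 - 607746/167377 = 23982507830/167377 ≈ 1.4328e+5)
k(a) = -74 (k(a) = -73 - 1*1 = -73 - 1 = -74)
1/(l + k(-55 - 1*(-390))) = 1/(23982507830/167377 - 74) = 1/(23970121932/167377) = 167377/23970121932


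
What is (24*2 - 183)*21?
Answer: -2835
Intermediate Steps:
(24*2 - 183)*21 = (48 - 183)*21 = -135*21 = -2835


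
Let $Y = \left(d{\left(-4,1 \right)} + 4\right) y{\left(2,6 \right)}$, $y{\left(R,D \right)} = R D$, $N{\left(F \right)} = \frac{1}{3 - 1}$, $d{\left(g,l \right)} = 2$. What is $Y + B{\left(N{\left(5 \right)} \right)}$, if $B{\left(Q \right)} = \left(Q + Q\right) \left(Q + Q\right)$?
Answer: $73$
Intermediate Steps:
$N{\left(F \right)} = \frac{1}{2}$
$y{\left(R,D \right)} = D R$
$B{\left(Q \right)} = 4 Q^{2}$ ($B{\left(Q \right)} = 2 Q 2 Q = 4 Q^{2}$)
$Y = 72$ ($Y = \left(2 + 4\right) 6 \cdot 2 = 6 \cdot 12 = 72$)
$Y + B{\left(N{\left(5 \right)} \right)} = 72 + \frac{4}{4} = 72 + 4 \cdot \frac{1}{4} = 72 + 1 = 73$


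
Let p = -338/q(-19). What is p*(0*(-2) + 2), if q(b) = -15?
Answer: 676/15 ≈ 45.067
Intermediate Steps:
p = 338/15 (p = -338/(-15) = -338*(-1/15) = 338/15 ≈ 22.533)
p*(0*(-2) + 2) = 338*(0*(-2) + 2)/15 = 338*(0 + 2)/15 = (338/15)*2 = 676/15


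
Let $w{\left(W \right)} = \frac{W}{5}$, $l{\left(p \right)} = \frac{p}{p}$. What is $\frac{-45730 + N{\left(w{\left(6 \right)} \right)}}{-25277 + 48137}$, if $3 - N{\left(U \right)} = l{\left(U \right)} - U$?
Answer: $- \frac{114317}{57150} \approx -2.0003$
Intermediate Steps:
$l{\left(p \right)} = 1$
$w{\left(W \right)} = \frac{W}{5}$ ($w{\left(W \right)} = W \frac{1}{5} = \frac{W}{5}$)
$N{\left(U \right)} = 2 + U$ ($N{\left(U \right)} = 3 - \left(1 - U\right) = 3 + \left(-1 + U\right) = 2 + U$)
$\frac{-45730 + N{\left(w{\left(6 \right)} \right)}}{-25277 + 48137} = \frac{-45730 + \left(2 + \frac{1}{5} \cdot 6\right)}{-25277 + 48137} = \frac{-45730 + \left(2 + \frac{6}{5}\right)}{22860} = \left(-45730 + \frac{16}{5}\right) \frac{1}{22860} = \left(- \frac{228634}{5}\right) \frac{1}{22860} = - \frac{114317}{57150}$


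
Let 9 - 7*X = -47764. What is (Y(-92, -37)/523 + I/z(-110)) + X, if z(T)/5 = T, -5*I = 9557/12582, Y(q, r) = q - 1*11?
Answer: 864478234067177/126672430500 ≈ 6824.5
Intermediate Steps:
Y(q, r) = -11 + q (Y(q, r) = q - 11 = -11 + q)
I = -9557/62910 (I = -9557/(5*12582) = -⅕*9557/12582 = -9557/62910 ≈ -0.15192)
z(T) = 5*T
X = 47773/7 (X = 9/7 - ⅐*(-47764) = 9/7 + 47764/7 = 47773/7 ≈ 6824.7)
(Y(-92, -37)/523 + I/z(-110)) + X = ((-11 - 92)/523 - 9557/(62910*(5*(-110)))) + 47773/7 = (-103*1/523 - 9557/62910/(-550)) + 47773/7 = (-103/523 - 9557/62910*(-1/550)) + 47773/7 = (-103/523 + 9557/34600500) + 47773/7 = -3558853189/18096061500 + 47773/7 = 864478234067177/126672430500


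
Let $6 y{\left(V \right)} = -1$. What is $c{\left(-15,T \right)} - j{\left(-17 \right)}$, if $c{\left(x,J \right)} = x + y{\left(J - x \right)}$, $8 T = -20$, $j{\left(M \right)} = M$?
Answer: $\frac{11}{6} \approx 1.8333$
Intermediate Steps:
$y{\left(V \right)} = - \frac{1}{6}$ ($y{\left(V \right)} = \frac{1}{6} \left(-1\right) = - \frac{1}{6}$)
$T = - \frac{5}{2}$ ($T = \frac{1}{8} \left(-20\right) = - \frac{5}{2} \approx -2.5$)
$c{\left(x,J \right)} = - \frac{1}{6} + x$ ($c{\left(x,J \right)} = x - \frac{1}{6} = - \frac{1}{6} + x$)
$c{\left(-15,T \right)} - j{\left(-17 \right)} = \left(- \frac{1}{6} - 15\right) - -17 = - \frac{91}{6} + 17 = \frac{11}{6}$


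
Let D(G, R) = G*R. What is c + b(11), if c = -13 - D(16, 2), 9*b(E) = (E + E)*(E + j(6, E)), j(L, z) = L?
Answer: -31/9 ≈ -3.4444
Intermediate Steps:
b(E) = 2*E*(6 + E)/9 (b(E) = ((E + E)*(E + 6))/9 = ((2*E)*(6 + E))/9 = (2*E*(6 + E))/9 = 2*E*(6 + E)/9)
c = -45 (c = -13 - 16*2 = -13 - 1*32 = -13 - 32 = -45)
c + b(11) = -45 + (2/9)*11*(6 + 11) = -45 + (2/9)*11*17 = -45 + 374/9 = -31/9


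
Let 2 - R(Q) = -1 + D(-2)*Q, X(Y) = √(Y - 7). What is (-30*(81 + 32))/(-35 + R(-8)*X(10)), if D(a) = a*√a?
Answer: 3390/(35 - √3*(3 - 16*I*√2)) ≈ 41.677 - 54.804*I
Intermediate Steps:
X(Y) = √(-7 + Y)
D(a) = a^(3/2)
R(Q) = 3 + 2*I*Q*√2 (R(Q) = 2 - (-1 + (-2)^(3/2)*Q) = 2 - (-1 + (-2*I*√2)*Q) = 2 - (-1 - 2*I*Q*√2) = 2 + (1 + 2*I*Q*√2) = 3 + 2*I*Q*√2)
(-30*(81 + 32))/(-35 + R(-8)*X(10)) = (-30*(81 + 32))/(-35 + (3 + 2*I*(-8)*√2)*√(-7 + 10)) = (-30*113)/(-35 + (3 - 16*I*√2)*√3) = -3390/(-35 + √3*(3 - 16*I*√2))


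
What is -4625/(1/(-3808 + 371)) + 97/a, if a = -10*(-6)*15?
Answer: 14306512597/900 ≈ 1.5896e+7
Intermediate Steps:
a = 900 (a = 60*15 = 900)
-4625/(1/(-3808 + 371)) + 97/a = -4625/(1/(-3808 + 371)) + 97/900 = -4625/(1/(-3437)) + 97*(1/900) = -4625/(-1/3437) + 97/900 = -4625*(-3437) + 97/900 = 15896125 + 97/900 = 14306512597/900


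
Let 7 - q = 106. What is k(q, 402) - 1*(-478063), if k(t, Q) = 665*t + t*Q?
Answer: 372430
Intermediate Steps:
q = -99 (q = 7 - 1*106 = 7 - 106 = -99)
k(t, Q) = 665*t + Q*t
k(q, 402) - 1*(-478063) = -99*(665 + 402) - 1*(-478063) = -99*1067 + 478063 = -105633 + 478063 = 372430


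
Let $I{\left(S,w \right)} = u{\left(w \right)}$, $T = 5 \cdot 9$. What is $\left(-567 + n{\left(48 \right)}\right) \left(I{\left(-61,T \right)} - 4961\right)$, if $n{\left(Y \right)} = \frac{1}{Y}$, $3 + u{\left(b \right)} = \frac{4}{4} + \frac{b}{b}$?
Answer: $\frac{22506805}{8} \approx 2.8134 \cdot 10^{6}$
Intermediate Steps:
$u{\left(b \right)} = -1$ ($u{\left(b \right)} = -3 + \left(\frac{4}{4} + \frac{b}{b}\right) = -3 + \left(4 \cdot \frac{1}{4} + 1\right) = -3 + \left(1 + 1\right) = -3 + 2 = -1$)
$T = 45$
$I{\left(S,w \right)} = -1$
$\left(-567 + n{\left(48 \right)}\right) \left(I{\left(-61,T \right)} - 4961\right) = \left(-567 + \frac{1}{48}\right) \left(-1 - 4961\right) = \left(-567 + \frac{1}{48}\right) \left(-4962\right) = \left(- \frac{27215}{48}\right) \left(-4962\right) = \frac{22506805}{8}$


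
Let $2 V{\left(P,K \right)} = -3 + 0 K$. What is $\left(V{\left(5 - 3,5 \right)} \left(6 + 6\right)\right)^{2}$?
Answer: $324$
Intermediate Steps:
$V{\left(P,K \right)} = - \frac{3}{2}$ ($V{\left(P,K \right)} = \frac{-3 + 0 K}{2} = \frac{-3 + 0}{2} = \frac{1}{2} \left(-3\right) = - \frac{3}{2}$)
$\left(V{\left(5 - 3,5 \right)} \left(6 + 6\right)\right)^{2} = \left(- \frac{3 \left(6 + 6\right)}{2}\right)^{2} = \left(\left(- \frac{3}{2}\right) 12\right)^{2} = \left(-18\right)^{2} = 324$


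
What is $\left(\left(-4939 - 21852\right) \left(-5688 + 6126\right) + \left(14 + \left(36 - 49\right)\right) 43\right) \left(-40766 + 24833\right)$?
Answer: $186964434195$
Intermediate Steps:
$\left(\left(-4939 - 21852\right) \left(-5688 + 6126\right) + \left(14 + \left(36 - 49\right)\right) 43\right) \left(-40766 + 24833\right) = \left(\left(-26791\right) 438 + \left(14 + \left(36 - 49\right)\right) 43\right) \left(-15933\right) = \left(-11734458 + \left(14 - 13\right) 43\right) \left(-15933\right) = \left(-11734458 + 1 \cdot 43\right) \left(-15933\right) = \left(-11734458 + 43\right) \left(-15933\right) = \left(-11734415\right) \left(-15933\right) = 186964434195$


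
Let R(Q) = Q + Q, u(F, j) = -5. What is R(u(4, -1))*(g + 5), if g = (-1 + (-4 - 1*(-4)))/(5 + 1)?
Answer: -145/3 ≈ -48.333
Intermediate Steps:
R(Q) = 2*Q
g = -1/6 (g = (-1 + (-4 + 4))/6 = (-1 + 0)*(1/6) = -1*1/6 = -1/6 ≈ -0.16667)
R(u(4, -1))*(g + 5) = (2*(-5))*(-1/6 + 5) = -10*29/6 = -145/3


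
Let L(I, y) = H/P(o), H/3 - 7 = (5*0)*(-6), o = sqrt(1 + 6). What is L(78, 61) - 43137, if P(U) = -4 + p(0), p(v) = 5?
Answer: -43116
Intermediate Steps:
o = sqrt(7) ≈ 2.6458
P(U) = 1 (P(U) = -4 + 5 = 1)
H = 21 (H = 21 + 3*((5*0)*(-6)) = 21 + 3*(0*(-6)) = 21 + 3*0 = 21 + 0 = 21)
L(I, y) = 21 (L(I, y) = 21/1 = 21*1 = 21)
L(78, 61) - 43137 = 21 - 43137 = -43116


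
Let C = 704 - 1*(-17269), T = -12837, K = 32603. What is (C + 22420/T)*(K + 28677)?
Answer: 14137110995680/12837 ≈ 1.1013e+9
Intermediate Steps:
C = 17973 (C = 704 + 17269 = 17973)
(C + 22420/T)*(K + 28677) = (17973 + 22420/(-12837))*(32603 + 28677) = (17973 + 22420*(-1/12837))*61280 = (17973 - 22420/12837)*61280 = (230696981/12837)*61280 = 14137110995680/12837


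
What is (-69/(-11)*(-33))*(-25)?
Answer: 5175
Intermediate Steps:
(-69/(-11)*(-33))*(-25) = (-69*(-1/11)*(-33))*(-25) = ((69/11)*(-33))*(-25) = -207*(-25) = 5175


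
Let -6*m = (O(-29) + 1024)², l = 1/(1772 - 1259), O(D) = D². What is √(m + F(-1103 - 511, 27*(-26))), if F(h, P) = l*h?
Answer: I*√7533876238/114 ≈ 761.38*I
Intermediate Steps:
l = 1/513 ≈ 0.0019493
F(h, P) = h/513
m = -3478225/6 (m = -((-29)² + 1024)²/6 = -(841 + 1024)²/6 = -⅙*1865² = -⅙*3478225 = -3478225/6 ≈ -5.7970e+5)
√(m + F(-1103 - 511, 27*(-26))) = √(-3478225/6 + (-1103 - 511)/513) = √(-3478225/6 + (1/513)*(-1614)) = √(-3478225/6 - 538/171) = √(-198259901/342) = I*√7533876238/114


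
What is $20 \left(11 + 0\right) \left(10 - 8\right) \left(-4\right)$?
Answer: $-1760$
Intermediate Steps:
$20 \left(11 + 0\right) \left(10 - 8\right) \left(-4\right) = 20 \cdot 11 \cdot 2 \left(-4\right) = 20 \cdot 22 \left(-4\right) = 440 \left(-4\right) = -1760$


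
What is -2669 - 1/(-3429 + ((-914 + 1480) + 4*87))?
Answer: -6712534/2515 ≈ -2669.0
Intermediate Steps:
-2669 - 1/(-3429 + ((-914 + 1480) + 4*87)) = -2669 - 1/(-3429 + (566 + 348)) = -2669 - 1/(-3429 + 914) = -2669 - 1/(-2515) = -2669 - 1*(-1/2515) = -2669 + 1/2515 = -6712534/2515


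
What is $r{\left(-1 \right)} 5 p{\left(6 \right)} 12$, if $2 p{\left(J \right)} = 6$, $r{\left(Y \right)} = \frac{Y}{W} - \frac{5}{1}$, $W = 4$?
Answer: $-945$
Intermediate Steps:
$r{\left(Y \right)} = -5 + \frac{Y}{4}$ ($r{\left(Y \right)} = \frac{Y}{4} - \frac{5}{1} = Y \frac{1}{4} - 5 = \frac{Y}{4} - 5 = -5 + \frac{Y}{4}$)
$p{\left(J \right)} = 3$ ($p{\left(J \right)} = \frac{1}{2} \cdot 6 = 3$)
$r{\left(-1 \right)} 5 p{\left(6 \right)} 12 = \left(-5 + \frac{1}{4} \left(-1\right)\right) 5 \cdot 3 \cdot 12 = \left(-5 - \frac{1}{4}\right) 5 \cdot 3 \cdot 12 = \left(- \frac{21}{4}\right) 5 \cdot 3 \cdot 12 = \left(- \frac{105}{4}\right) 3 \cdot 12 = \left(- \frac{315}{4}\right) 12 = -945$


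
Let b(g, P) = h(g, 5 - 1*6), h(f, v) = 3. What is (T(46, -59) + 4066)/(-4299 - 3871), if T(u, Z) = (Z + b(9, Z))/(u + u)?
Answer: -46752/93955 ≈ -0.49760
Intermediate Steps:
b(g, P) = 3
T(u, Z) = (3 + Z)/(2*u) (T(u, Z) = (Z + 3)/(u + u) = (3 + Z)/((2*u)) = (3 + Z)*(1/(2*u)) = (3 + Z)/(2*u))
(T(46, -59) + 4066)/(-4299 - 3871) = ((½)*(3 - 59)/46 + 4066)/(-4299 - 3871) = ((½)*(1/46)*(-56) + 4066)/(-8170) = (-14/23 + 4066)*(-1/8170) = (93504/23)*(-1/8170) = -46752/93955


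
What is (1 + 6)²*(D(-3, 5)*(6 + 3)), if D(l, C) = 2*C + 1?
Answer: 4851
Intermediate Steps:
D(l, C) = 1 + 2*C
(1 + 6)²*(D(-3, 5)*(6 + 3)) = (1 + 6)²*((1 + 2*5)*(6 + 3)) = 7²*((1 + 10)*9) = 49*(11*9) = 49*99 = 4851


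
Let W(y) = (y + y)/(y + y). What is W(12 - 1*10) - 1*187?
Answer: -186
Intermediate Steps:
W(y) = 1 (W(y) = (2*y)/((2*y)) = (2*y)*(1/(2*y)) = 1)
W(12 - 1*10) - 1*187 = 1 - 1*187 = 1 - 187 = -186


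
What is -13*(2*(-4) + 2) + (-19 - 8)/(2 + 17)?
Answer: 1455/19 ≈ 76.579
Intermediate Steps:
-13*(2*(-4) + 2) + (-19 - 8)/(2 + 17) = -13*(-8 + 2) - 27/19 = -13*(-6) - 27*1/19 = 78 - 27/19 = 1455/19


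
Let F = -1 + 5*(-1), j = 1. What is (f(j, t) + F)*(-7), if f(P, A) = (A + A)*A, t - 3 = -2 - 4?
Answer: -84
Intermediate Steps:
t = -3 (t = 3 + (-2 - 4) = 3 - 6 = -3)
f(P, A) = 2*A² (f(P, A) = (2*A)*A = 2*A²)
F = -6 (F = -1 - 5 = -6)
(f(j, t) + F)*(-7) = (2*(-3)² - 6)*(-7) = (2*9 - 6)*(-7) = (18 - 6)*(-7) = 12*(-7) = -84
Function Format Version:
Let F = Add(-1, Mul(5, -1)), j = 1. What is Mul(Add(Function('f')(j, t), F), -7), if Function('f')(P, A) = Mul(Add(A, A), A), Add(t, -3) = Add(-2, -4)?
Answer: -84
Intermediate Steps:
t = -3 (t = Add(3, Add(-2, -4)) = Add(3, -6) = -3)
Function('f')(P, A) = Mul(2, Pow(A, 2)) (Function('f')(P, A) = Mul(Mul(2, A), A) = Mul(2, Pow(A, 2)))
F = -6 (F = Add(-1, -5) = -6)
Mul(Add(Function('f')(j, t), F), -7) = Mul(Add(Mul(2, Pow(-3, 2)), -6), -7) = Mul(Add(Mul(2, 9), -6), -7) = Mul(Add(18, -6), -7) = Mul(12, -7) = -84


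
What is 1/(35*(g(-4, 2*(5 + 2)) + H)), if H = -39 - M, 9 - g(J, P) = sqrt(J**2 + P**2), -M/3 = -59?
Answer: -207/1492295 + 2*sqrt(53)/1492295 ≈ -0.00012896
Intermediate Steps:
M = 177 (M = -3*(-59) = 177)
g(J, P) = 9 - sqrt(J**2 + P**2)
H = -216 (H = -39 - 1*177 = -39 - 177 = -216)
1/(35*(g(-4, 2*(5 + 2)) + H)) = 1/(35*((9 - sqrt((-4)**2 + (2*(5 + 2))**2)) - 216)) = 1/(35*((9 - sqrt(16 + (2*7)**2)) - 216)) = 1/(35*((9 - sqrt(16 + 14**2)) - 216)) = 1/(35*((9 - sqrt(16 + 196)) - 216)) = 1/(35*((9 - sqrt(212)) - 216)) = 1/(35*((9 - 2*sqrt(53)) - 216)) = 1/(35*(-207 - 2*sqrt(53))) = 1/(-7245 - 70*sqrt(53))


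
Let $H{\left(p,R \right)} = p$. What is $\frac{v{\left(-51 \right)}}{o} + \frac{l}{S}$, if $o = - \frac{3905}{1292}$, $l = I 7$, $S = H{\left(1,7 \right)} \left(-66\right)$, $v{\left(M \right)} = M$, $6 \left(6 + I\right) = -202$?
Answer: $\frac{1481771}{70290} \approx 21.081$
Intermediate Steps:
$I = - \frac{119}{3}$ ($I = -6 + \frac{1}{6} \left(-202\right) = -6 - \frac{101}{3} = - \frac{119}{3} \approx -39.667$)
$S = -66$ ($S = 1 \left(-66\right) = -66$)
$l = - \frac{833}{3}$ ($l = \left(- \frac{119}{3}\right) 7 = - \frac{833}{3} \approx -277.67$)
$o = - \frac{3905}{1292}$ ($o = \left(-3905\right) \frac{1}{1292} = - \frac{3905}{1292} \approx -3.0224$)
$\frac{v{\left(-51 \right)}}{o} + \frac{l}{S} = - \frac{51}{- \frac{3905}{1292}} - \frac{833}{3 \left(-66\right)} = \left(-51\right) \left(- \frac{1292}{3905}\right) - - \frac{833}{198} = \frac{65892}{3905} + \frac{833}{198} = \frac{1481771}{70290}$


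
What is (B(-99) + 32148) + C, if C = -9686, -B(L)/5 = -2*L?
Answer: 21472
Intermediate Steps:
B(L) = 10*L (B(L) = -(-10)*L = 10*L)
(B(-99) + 32148) + C = (10*(-99) + 32148) - 9686 = (-990 + 32148) - 9686 = 31158 - 9686 = 21472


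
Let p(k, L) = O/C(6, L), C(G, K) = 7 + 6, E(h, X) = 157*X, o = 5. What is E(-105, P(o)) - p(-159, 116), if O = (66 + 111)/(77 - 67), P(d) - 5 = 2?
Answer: 142693/130 ≈ 1097.6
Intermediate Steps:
P(d) = 7 (P(d) = 5 + 2 = 7)
C(G, K) = 13
O = 177/10 ≈ 17.700
p(k, L) = 177/130 (p(k, L) = (177/10)/13 = (177/10)*(1/13) = 177/130)
E(-105, P(o)) - p(-159, 116) = 157*7 - 1*177/130 = 1099 - 177/130 = 142693/130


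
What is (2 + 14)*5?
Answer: 80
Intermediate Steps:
(2 + 14)*5 = 16*5 = 80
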